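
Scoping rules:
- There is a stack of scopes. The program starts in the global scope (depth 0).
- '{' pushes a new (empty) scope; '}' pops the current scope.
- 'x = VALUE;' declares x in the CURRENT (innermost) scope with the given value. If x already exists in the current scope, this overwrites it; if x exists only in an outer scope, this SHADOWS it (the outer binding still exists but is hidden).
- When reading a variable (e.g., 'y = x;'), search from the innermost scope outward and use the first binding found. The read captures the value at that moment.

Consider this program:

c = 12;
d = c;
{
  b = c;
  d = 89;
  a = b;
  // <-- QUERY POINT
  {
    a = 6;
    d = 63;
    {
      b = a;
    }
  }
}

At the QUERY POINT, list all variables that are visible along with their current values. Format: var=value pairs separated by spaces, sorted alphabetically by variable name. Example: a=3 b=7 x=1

Answer: a=12 b=12 c=12 d=89

Derivation:
Step 1: declare c=12 at depth 0
Step 2: declare d=(read c)=12 at depth 0
Step 3: enter scope (depth=1)
Step 4: declare b=(read c)=12 at depth 1
Step 5: declare d=89 at depth 1
Step 6: declare a=(read b)=12 at depth 1
Visible at query point: a=12 b=12 c=12 d=89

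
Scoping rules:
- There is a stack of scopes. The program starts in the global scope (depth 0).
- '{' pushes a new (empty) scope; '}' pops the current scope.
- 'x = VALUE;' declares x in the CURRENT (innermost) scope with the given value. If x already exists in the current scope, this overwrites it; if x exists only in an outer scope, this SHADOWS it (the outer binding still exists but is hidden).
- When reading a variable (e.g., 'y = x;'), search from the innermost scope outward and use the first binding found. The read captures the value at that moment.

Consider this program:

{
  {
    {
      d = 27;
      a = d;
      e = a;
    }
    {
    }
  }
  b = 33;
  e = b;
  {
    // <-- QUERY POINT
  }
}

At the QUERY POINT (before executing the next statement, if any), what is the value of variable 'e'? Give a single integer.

Step 1: enter scope (depth=1)
Step 2: enter scope (depth=2)
Step 3: enter scope (depth=3)
Step 4: declare d=27 at depth 3
Step 5: declare a=(read d)=27 at depth 3
Step 6: declare e=(read a)=27 at depth 3
Step 7: exit scope (depth=2)
Step 8: enter scope (depth=3)
Step 9: exit scope (depth=2)
Step 10: exit scope (depth=1)
Step 11: declare b=33 at depth 1
Step 12: declare e=(read b)=33 at depth 1
Step 13: enter scope (depth=2)
Visible at query point: b=33 e=33

Answer: 33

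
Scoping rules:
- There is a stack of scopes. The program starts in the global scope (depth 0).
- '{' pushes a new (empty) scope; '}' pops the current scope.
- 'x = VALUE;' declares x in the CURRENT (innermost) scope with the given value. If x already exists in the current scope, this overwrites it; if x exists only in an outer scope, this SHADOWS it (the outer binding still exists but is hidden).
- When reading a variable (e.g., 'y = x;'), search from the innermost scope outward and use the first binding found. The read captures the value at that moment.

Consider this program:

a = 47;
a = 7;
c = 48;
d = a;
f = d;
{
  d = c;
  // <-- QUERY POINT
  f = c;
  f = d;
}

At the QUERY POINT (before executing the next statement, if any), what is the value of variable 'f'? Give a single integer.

Step 1: declare a=47 at depth 0
Step 2: declare a=7 at depth 0
Step 3: declare c=48 at depth 0
Step 4: declare d=(read a)=7 at depth 0
Step 5: declare f=(read d)=7 at depth 0
Step 6: enter scope (depth=1)
Step 7: declare d=(read c)=48 at depth 1
Visible at query point: a=7 c=48 d=48 f=7

Answer: 7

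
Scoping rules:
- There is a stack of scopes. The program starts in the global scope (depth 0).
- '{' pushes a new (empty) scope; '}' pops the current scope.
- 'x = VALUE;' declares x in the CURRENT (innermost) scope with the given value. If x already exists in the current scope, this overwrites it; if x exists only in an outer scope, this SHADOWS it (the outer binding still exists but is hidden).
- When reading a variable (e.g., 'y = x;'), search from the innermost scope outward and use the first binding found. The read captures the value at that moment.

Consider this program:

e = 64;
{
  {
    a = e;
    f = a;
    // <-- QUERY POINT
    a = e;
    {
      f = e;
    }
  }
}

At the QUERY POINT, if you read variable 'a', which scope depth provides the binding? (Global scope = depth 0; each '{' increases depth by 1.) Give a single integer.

Step 1: declare e=64 at depth 0
Step 2: enter scope (depth=1)
Step 3: enter scope (depth=2)
Step 4: declare a=(read e)=64 at depth 2
Step 5: declare f=(read a)=64 at depth 2
Visible at query point: a=64 e=64 f=64

Answer: 2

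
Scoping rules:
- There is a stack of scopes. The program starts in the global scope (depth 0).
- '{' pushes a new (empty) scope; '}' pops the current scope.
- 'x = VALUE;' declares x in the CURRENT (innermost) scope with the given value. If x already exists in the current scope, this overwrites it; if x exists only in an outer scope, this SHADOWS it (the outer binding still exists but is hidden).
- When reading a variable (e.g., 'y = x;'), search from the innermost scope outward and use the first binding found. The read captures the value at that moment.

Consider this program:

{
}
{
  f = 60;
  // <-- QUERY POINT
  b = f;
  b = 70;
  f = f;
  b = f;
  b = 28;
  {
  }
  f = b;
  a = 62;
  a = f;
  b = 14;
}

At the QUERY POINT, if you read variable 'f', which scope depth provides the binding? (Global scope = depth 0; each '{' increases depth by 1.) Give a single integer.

Answer: 1

Derivation:
Step 1: enter scope (depth=1)
Step 2: exit scope (depth=0)
Step 3: enter scope (depth=1)
Step 4: declare f=60 at depth 1
Visible at query point: f=60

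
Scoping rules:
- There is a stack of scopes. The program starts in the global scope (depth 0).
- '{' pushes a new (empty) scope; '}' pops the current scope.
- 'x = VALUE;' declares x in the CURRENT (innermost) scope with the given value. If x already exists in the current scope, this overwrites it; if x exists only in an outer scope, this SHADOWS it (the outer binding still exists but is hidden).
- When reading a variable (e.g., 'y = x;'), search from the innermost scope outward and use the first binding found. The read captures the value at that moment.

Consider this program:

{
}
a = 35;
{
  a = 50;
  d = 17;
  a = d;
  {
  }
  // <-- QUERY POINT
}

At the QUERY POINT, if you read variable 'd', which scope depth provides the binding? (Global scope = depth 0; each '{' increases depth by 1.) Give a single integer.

Step 1: enter scope (depth=1)
Step 2: exit scope (depth=0)
Step 3: declare a=35 at depth 0
Step 4: enter scope (depth=1)
Step 5: declare a=50 at depth 1
Step 6: declare d=17 at depth 1
Step 7: declare a=(read d)=17 at depth 1
Step 8: enter scope (depth=2)
Step 9: exit scope (depth=1)
Visible at query point: a=17 d=17

Answer: 1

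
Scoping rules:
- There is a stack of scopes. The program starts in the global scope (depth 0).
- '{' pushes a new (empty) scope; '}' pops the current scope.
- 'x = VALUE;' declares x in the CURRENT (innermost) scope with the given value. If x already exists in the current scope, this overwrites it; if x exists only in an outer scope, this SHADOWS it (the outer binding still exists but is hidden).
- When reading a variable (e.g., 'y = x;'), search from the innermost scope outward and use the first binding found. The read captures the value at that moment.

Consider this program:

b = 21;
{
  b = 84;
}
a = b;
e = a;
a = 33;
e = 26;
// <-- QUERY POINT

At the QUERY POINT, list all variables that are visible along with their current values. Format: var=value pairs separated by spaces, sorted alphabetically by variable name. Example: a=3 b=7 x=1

Step 1: declare b=21 at depth 0
Step 2: enter scope (depth=1)
Step 3: declare b=84 at depth 1
Step 4: exit scope (depth=0)
Step 5: declare a=(read b)=21 at depth 0
Step 6: declare e=(read a)=21 at depth 0
Step 7: declare a=33 at depth 0
Step 8: declare e=26 at depth 0
Visible at query point: a=33 b=21 e=26

Answer: a=33 b=21 e=26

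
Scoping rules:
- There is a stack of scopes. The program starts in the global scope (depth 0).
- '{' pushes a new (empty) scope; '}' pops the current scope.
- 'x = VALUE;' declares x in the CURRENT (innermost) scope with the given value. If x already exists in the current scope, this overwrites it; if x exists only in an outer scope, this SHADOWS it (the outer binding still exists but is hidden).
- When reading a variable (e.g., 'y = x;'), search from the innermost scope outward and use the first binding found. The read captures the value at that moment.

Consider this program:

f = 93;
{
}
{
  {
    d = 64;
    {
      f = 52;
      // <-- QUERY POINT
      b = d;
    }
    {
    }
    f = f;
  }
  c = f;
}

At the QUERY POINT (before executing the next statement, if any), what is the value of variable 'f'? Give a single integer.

Step 1: declare f=93 at depth 0
Step 2: enter scope (depth=1)
Step 3: exit scope (depth=0)
Step 4: enter scope (depth=1)
Step 5: enter scope (depth=2)
Step 6: declare d=64 at depth 2
Step 7: enter scope (depth=3)
Step 8: declare f=52 at depth 3
Visible at query point: d=64 f=52

Answer: 52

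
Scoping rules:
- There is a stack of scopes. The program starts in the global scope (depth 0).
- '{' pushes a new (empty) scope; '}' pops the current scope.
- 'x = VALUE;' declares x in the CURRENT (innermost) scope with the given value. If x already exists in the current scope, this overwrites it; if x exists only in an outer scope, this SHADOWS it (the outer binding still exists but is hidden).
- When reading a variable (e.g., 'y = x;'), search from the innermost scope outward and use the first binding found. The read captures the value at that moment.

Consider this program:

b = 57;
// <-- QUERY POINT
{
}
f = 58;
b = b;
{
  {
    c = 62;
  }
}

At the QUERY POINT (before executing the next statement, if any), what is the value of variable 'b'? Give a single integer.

Answer: 57

Derivation:
Step 1: declare b=57 at depth 0
Visible at query point: b=57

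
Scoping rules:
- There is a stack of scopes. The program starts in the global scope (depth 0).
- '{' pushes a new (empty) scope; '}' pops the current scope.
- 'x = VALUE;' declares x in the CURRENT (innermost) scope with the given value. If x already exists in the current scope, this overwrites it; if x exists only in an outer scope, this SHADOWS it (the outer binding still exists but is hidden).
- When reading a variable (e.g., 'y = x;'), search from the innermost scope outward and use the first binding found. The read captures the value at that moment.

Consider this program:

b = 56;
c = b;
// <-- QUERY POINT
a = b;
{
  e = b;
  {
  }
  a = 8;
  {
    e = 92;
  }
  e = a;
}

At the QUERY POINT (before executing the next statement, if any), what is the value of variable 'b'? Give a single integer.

Step 1: declare b=56 at depth 0
Step 2: declare c=(read b)=56 at depth 0
Visible at query point: b=56 c=56

Answer: 56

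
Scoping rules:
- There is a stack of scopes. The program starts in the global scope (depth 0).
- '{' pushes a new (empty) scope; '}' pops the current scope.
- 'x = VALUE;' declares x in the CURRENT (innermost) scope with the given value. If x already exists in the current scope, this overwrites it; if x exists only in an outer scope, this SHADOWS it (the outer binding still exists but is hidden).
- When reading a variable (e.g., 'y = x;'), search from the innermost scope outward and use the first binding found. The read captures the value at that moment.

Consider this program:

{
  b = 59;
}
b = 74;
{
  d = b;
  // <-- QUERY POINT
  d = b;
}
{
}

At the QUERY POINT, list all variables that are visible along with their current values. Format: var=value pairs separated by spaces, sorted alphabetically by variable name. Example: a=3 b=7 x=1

Answer: b=74 d=74

Derivation:
Step 1: enter scope (depth=1)
Step 2: declare b=59 at depth 1
Step 3: exit scope (depth=0)
Step 4: declare b=74 at depth 0
Step 5: enter scope (depth=1)
Step 6: declare d=(read b)=74 at depth 1
Visible at query point: b=74 d=74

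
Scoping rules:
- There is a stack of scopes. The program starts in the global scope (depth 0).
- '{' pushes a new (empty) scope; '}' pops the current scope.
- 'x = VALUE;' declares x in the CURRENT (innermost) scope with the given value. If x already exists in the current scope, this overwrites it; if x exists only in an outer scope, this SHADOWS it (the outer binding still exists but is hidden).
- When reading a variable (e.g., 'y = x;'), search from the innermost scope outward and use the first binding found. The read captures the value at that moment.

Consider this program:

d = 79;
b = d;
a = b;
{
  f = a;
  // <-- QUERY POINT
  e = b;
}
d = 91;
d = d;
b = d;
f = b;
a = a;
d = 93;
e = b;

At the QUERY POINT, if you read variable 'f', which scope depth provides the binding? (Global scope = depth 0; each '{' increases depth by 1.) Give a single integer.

Step 1: declare d=79 at depth 0
Step 2: declare b=(read d)=79 at depth 0
Step 3: declare a=(read b)=79 at depth 0
Step 4: enter scope (depth=1)
Step 5: declare f=(read a)=79 at depth 1
Visible at query point: a=79 b=79 d=79 f=79

Answer: 1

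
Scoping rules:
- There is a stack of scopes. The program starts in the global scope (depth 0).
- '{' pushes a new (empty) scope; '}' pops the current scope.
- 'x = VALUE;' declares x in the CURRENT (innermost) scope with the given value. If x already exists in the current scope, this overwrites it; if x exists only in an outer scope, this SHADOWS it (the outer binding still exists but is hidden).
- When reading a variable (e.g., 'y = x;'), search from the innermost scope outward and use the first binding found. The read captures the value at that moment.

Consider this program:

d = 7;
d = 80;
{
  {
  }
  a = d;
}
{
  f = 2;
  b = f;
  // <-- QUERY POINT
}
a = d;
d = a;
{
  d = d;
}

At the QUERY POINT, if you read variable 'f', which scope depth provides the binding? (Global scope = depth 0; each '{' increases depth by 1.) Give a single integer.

Answer: 1

Derivation:
Step 1: declare d=7 at depth 0
Step 2: declare d=80 at depth 0
Step 3: enter scope (depth=1)
Step 4: enter scope (depth=2)
Step 5: exit scope (depth=1)
Step 6: declare a=(read d)=80 at depth 1
Step 7: exit scope (depth=0)
Step 8: enter scope (depth=1)
Step 9: declare f=2 at depth 1
Step 10: declare b=(read f)=2 at depth 1
Visible at query point: b=2 d=80 f=2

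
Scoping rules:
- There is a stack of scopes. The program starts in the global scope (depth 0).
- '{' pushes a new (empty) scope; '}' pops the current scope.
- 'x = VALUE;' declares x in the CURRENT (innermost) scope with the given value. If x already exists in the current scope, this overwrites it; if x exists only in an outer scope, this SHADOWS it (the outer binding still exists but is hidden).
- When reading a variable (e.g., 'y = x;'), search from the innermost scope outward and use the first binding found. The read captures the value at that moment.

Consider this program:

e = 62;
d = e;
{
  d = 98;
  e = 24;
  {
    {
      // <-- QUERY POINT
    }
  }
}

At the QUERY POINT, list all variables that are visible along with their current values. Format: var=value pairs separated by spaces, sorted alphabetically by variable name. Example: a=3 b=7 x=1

Answer: d=98 e=24

Derivation:
Step 1: declare e=62 at depth 0
Step 2: declare d=(read e)=62 at depth 0
Step 3: enter scope (depth=1)
Step 4: declare d=98 at depth 1
Step 5: declare e=24 at depth 1
Step 6: enter scope (depth=2)
Step 7: enter scope (depth=3)
Visible at query point: d=98 e=24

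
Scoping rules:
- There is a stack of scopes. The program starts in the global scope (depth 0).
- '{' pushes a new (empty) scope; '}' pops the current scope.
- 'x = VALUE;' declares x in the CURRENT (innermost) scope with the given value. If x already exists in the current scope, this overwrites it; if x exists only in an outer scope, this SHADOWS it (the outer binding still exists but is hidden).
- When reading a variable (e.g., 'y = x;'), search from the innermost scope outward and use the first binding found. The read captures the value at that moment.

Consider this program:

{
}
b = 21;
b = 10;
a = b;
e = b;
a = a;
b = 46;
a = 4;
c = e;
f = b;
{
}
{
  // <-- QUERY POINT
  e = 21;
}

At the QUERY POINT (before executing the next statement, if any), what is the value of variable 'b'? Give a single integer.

Answer: 46

Derivation:
Step 1: enter scope (depth=1)
Step 2: exit scope (depth=0)
Step 3: declare b=21 at depth 0
Step 4: declare b=10 at depth 0
Step 5: declare a=(read b)=10 at depth 0
Step 6: declare e=(read b)=10 at depth 0
Step 7: declare a=(read a)=10 at depth 0
Step 8: declare b=46 at depth 0
Step 9: declare a=4 at depth 0
Step 10: declare c=(read e)=10 at depth 0
Step 11: declare f=(read b)=46 at depth 0
Step 12: enter scope (depth=1)
Step 13: exit scope (depth=0)
Step 14: enter scope (depth=1)
Visible at query point: a=4 b=46 c=10 e=10 f=46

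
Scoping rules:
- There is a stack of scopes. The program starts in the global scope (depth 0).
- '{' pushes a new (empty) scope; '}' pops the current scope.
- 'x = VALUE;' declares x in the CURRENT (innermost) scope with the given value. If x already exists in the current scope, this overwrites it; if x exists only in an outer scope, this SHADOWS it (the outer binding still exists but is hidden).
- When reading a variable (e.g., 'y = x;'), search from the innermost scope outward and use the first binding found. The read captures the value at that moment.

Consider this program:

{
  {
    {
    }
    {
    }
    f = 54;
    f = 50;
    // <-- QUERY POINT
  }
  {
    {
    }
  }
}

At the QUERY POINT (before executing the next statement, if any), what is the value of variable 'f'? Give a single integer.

Step 1: enter scope (depth=1)
Step 2: enter scope (depth=2)
Step 3: enter scope (depth=3)
Step 4: exit scope (depth=2)
Step 5: enter scope (depth=3)
Step 6: exit scope (depth=2)
Step 7: declare f=54 at depth 2
Step 8: declare f=50 at depth 2
Visible at query point: f=50

Answer: 50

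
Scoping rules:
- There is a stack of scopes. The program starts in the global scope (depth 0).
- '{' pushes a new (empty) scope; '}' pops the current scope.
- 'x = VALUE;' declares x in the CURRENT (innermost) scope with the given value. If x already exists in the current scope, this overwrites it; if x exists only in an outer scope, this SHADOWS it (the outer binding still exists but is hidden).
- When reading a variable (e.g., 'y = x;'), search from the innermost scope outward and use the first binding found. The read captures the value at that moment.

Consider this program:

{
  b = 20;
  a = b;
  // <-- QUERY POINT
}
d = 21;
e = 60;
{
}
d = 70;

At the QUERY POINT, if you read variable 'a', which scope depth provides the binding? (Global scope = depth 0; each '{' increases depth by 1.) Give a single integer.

Step 1: enter scope (depth=1)
Step 2: declare b=20 at depth 1
Step 3: declare a=(read b)=20 at depth 1
Visible at query point: a=20 b=20

Answer: 1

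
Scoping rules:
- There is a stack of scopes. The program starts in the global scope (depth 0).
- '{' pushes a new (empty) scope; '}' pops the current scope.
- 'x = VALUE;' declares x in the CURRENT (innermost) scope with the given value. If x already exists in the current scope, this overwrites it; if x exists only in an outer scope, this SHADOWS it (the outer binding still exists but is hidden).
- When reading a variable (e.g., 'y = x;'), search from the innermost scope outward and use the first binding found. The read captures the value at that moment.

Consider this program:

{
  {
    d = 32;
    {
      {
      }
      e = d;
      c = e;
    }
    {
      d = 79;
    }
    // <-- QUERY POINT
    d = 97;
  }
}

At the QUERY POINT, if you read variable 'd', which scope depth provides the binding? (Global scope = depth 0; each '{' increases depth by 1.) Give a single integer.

Step 1: enter scope (depth=1)
Step 2: enter scope (depth=2)
Step 3: declare d=32 at depth 2
Step 4: enter scope (depth=3)
Step 5: enter scope (depth=4)
Step 6: exit scope (depth=3)
Step 7: declare e=(read d)=32 at depth 3
Step 8: declare c=(read e)=32 at depth 3
Step 9: exit scope (depth=2)
Step 10: enter scope (depth=3)
Step 11: declare d=79 at depth 3
Step 12: exit scope (depth=2)
Visible at query point: d=32

Answer: 2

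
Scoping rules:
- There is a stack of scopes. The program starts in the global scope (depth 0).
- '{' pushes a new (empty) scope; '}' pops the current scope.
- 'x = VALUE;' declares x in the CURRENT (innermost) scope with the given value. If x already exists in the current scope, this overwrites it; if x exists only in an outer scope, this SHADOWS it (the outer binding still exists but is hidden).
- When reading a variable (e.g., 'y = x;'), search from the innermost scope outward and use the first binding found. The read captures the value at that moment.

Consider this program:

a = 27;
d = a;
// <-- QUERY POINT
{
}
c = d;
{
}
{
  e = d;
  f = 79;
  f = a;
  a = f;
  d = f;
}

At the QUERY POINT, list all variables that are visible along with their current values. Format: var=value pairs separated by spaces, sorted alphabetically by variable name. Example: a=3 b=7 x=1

Step 1: declare a=27 at depth 0
Step 2: declare d=(read a)=27 at depth 0
Visible at query point: a=27 d=27

Answer: a=27 d=27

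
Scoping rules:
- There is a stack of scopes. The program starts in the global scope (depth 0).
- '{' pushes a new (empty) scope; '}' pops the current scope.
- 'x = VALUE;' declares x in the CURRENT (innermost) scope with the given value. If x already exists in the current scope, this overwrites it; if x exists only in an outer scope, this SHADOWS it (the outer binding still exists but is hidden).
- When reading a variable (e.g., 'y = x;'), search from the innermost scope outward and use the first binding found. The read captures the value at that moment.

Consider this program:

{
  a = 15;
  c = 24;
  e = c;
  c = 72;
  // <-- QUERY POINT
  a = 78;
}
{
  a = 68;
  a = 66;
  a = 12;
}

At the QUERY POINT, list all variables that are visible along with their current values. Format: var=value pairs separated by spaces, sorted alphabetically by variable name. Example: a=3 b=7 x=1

Answer: a=15 c=72 e=24

Derivation:
Step 1: enter scope (depth=1)
Step 2: declare a=15 at depth 1
Step 3: declare c=24 at depth 1
Step 4: declare e=(read c)=24 at depth 1
Step 5: declare c=72 at depth 1
Visible at query point: a=15 c=72 e=24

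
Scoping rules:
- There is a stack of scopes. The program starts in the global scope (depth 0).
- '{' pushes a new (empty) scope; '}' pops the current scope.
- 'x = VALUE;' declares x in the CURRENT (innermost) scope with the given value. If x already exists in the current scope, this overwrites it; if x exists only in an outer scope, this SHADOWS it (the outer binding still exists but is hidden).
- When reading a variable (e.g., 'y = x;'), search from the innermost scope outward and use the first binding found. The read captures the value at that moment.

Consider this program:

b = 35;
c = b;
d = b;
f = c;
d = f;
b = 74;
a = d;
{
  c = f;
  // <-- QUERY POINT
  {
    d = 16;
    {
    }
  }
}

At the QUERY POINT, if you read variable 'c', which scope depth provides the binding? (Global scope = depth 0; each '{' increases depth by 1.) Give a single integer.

Answer: 1

Derivation:
Step 1: declare b=35 at depth 0
Step 2: declare c=(read b)=35 at depth 0
Step 3: declare d=(read b)=35 at depth 0
Step 4: declare f=(read c)=35 at depth 0
Step 5: declare d=(read f)=35 at depth 0
Step 6: declare b=74 at depth 0
Step 7: declare a=(read d)=35 at depth 0
Step 8: enter scope (depth=1)
Step 9: declare c=(read f)=35 at depth 1
Visible at query point: a=35 b=74 c=35 d=35 f=35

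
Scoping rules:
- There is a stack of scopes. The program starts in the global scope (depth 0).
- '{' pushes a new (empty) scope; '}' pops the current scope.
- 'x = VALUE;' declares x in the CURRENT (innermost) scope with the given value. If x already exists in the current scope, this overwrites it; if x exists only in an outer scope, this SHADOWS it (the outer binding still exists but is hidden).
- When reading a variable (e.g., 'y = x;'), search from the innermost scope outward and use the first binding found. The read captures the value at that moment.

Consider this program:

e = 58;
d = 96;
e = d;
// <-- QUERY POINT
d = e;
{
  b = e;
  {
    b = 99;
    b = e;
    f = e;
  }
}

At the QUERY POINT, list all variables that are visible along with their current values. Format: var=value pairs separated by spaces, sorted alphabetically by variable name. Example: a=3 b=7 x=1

Answer: d=96 e=96

Derivation:
Step 1: declare e=58 at depth 0
Step 2: declare d=96 at depth 0
Step 3: declare e=(read d)=96 at depth 0
Visible at query point: d=96 e=96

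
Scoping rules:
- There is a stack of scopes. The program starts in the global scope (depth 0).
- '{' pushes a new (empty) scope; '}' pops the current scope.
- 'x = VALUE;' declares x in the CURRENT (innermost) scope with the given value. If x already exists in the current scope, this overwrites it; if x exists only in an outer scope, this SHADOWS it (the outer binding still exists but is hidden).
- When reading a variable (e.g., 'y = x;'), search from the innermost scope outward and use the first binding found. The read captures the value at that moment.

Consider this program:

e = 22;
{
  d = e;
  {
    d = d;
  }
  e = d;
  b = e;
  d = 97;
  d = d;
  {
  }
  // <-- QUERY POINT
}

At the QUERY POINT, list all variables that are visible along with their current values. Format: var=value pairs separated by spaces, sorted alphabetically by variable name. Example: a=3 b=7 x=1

Answer: b=22 d=97 e=22

Derivation:
Step 1: declare e=22 at depth 0
Step 2: enter scope (depth=1)
Step 3: declare d=(read e)=22 at depth 1
Step 4: enter scope (depth=2)
Step 5: declare d=(read d)=22 at depth 2
Step 6: exit scope (depth=1)
Step 7: declare e=(read d)=22 at depth 1
Step 8: declare b=(read e)=22 at depth 1
Step 9: declare d=97 at depth 1
Step 10: declare d=(read d)=97 at depth 1
Step 11: enter scope (depth=2)
Step 12: exit scope (depth=1)
Visible at query point: b=22 d=97 e=22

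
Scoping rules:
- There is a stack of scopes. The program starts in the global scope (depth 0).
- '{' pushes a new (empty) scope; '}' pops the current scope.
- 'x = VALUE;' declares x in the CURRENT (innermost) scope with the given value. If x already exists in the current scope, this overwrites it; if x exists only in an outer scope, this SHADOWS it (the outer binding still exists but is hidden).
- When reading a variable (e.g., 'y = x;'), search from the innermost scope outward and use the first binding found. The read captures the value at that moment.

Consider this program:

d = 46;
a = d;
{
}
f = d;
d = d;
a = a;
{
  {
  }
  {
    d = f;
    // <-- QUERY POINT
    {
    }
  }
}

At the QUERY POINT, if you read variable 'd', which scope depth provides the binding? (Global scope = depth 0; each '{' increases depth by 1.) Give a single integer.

Answer: 2

Derivation:
Step 1: declare d=46 at depth 0
Step 2: declare a=(read d)=46 at depth 0
Step 3: enter scope (depth=1)
Step 4: exit scope (depth=0)
Step 5: declare f=(read d)=46 at depth 0
Step 6: declare d=(read d)=46 at depth 0
Step 7: declare a=(read a)=46 at depth 0
Step 8: enter scope (depth=1)
Step 9: enter scope (depth=2)
Step 10: exit scope (depth=1)
Step 11: enter scope (depth=2)
Step 12: declare d=(read f)=46 at depth 2
Visible at query point: a=46 d=46 f=46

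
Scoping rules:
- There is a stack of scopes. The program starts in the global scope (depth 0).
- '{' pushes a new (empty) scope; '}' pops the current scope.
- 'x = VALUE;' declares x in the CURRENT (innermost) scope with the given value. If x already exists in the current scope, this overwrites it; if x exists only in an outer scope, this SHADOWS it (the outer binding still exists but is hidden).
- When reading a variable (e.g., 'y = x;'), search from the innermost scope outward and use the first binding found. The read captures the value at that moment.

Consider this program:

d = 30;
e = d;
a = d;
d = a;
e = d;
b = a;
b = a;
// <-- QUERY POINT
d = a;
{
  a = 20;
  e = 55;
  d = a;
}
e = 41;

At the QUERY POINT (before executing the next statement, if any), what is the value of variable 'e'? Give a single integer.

Step 1: declare d=30 at depth 0
Step 2: declare e=(read d)=30 at depth 0
Step 3: declare a=(read d)=30 at depth 0
Step 4: declare d=(read a)=30 at depth 0
Step 5: declare e=(read d)=30 at depth 0
Step 6: declare b=(read a)=30 at depth 0
Step 7: declare b=(read a)=30 at depth 0
Visible at query point: a=30 b=30 d=30 e=30

Answer: 30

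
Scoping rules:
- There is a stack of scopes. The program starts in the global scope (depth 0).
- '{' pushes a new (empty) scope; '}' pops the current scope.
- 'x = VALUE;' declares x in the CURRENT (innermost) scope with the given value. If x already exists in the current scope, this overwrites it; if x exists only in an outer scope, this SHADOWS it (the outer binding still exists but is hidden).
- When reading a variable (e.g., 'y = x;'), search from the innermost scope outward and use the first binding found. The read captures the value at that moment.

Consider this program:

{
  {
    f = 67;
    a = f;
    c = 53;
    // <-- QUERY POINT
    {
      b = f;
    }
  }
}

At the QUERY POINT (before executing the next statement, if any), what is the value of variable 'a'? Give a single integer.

Answer: 67

Derivation:
Step 1: enter scope (depth=1)
Step 2: enter scope (depth=2)
Step 3: declare f=67 at depth 2
Step 4: declare a=(read f)=67 at depth 2
Step 5: declare c=53 at depth 2
Visible at query point: a=67 c=53 f=67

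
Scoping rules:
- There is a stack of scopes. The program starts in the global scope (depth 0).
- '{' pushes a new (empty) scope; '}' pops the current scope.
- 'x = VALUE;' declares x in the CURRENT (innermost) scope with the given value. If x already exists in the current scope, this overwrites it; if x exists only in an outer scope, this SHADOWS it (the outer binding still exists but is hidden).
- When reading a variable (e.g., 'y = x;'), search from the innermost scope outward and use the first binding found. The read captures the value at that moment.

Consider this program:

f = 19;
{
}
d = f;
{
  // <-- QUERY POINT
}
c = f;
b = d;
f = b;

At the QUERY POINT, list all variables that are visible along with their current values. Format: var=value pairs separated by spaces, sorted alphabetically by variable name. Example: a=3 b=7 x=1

Answer: d=19 f=19

Derivation:
Step 1: declare f=19 at depth 0
Step 2: enter scope (depth=1)
Step 3: exit scope (depth=0)
Step 4: declare d=(read f)=19 at depth 0
Step 5: enter scope (depth=1)
Visible at query point: d=19 f=19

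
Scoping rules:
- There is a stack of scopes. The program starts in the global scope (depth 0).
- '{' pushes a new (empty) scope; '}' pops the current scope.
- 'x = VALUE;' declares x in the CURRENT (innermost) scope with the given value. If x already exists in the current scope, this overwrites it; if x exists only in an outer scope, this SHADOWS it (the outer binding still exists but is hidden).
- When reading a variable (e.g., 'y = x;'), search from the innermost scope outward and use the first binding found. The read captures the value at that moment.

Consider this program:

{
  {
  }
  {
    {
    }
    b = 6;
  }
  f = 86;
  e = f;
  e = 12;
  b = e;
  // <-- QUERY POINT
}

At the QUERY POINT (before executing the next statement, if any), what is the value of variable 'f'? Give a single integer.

Step 1: enter scope (depth=1)
Step 2: enter scope (depth=2)
Step 3: exit scope (depth=1)
Step 4: enter scope (depth=2)
Step 5: enter scope (depth=3)
Step 6: exit scope (depth=2)
Step 7: declare b=6 at depth 2
Step 8: exit scope (depth=1)
Step 9: declare f=86 at depth 1
Step 10: declare e=(read f)=86 at depth 1
Step 11: declare e=12 at depth 1
Step 12: declare b=(read e)=12 at depth 1
Visible at query point: b=12 e=12 f=86

Answer: 86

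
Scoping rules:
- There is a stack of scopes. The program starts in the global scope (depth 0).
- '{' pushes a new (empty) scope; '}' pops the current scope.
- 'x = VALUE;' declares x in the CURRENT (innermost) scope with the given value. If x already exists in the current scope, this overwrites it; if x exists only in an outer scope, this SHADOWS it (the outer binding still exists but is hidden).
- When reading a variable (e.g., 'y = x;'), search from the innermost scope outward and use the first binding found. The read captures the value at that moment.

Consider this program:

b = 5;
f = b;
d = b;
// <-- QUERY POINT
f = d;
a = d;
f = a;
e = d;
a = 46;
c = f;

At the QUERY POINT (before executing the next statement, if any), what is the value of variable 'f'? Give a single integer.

Step 1: declare b=5 at depth 0
Step 2: declare f=(read b)=5 at depth 0
Step 3: declare d=(read b)=5 at depth 0
Visible at query point: b=5 d=5 f=5

Answer: 5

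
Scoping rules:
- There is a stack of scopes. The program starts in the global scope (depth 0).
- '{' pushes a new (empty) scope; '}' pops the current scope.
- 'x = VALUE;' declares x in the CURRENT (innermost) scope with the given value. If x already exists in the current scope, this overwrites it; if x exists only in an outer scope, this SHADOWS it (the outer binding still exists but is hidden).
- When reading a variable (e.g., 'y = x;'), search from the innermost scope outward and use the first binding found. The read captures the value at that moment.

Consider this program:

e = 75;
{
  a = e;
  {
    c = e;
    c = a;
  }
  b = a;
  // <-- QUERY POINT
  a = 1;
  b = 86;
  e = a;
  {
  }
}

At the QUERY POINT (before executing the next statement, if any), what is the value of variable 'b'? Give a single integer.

Answer: 75

Derivation:
Step 1: declare e=75 at depth 0
Step 2: enter scope (depth=1)
Step 3: declare a=(read e)=75 at depth 1
Step 4: enter scope (depth=2)
Step 5: declare c=(read e)=75 at depth 2
Step 6: declare c=(read a)=75 at depth 2
Step 7: exit scope (depth=1)
Step 8: declare b=(read a)=75 at depth 1
Visible at query point: a=75 b=75 e=75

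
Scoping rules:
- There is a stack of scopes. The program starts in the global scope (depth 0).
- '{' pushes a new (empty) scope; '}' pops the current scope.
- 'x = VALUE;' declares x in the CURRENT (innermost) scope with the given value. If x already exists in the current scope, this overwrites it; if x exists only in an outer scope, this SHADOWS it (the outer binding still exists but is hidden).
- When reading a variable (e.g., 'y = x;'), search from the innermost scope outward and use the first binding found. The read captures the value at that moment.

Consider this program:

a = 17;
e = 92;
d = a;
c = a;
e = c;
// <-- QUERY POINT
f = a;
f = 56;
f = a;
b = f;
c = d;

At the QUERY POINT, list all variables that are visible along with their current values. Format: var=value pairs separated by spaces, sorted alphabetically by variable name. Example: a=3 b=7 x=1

Answer: a=17 c=17 d=17 e=17

Derivation:
Step 1: declare a=17 at depth 0
Step 2: declare e=92 at depth 0
Step 3: declare d=(read a)=17 at depth 0
Step 4: declare c=(read a)=17 at depth 0
Step 5: declare e=(read c)=17 at depth 0
Visible at query point: a=17 c=17 d=17 e=17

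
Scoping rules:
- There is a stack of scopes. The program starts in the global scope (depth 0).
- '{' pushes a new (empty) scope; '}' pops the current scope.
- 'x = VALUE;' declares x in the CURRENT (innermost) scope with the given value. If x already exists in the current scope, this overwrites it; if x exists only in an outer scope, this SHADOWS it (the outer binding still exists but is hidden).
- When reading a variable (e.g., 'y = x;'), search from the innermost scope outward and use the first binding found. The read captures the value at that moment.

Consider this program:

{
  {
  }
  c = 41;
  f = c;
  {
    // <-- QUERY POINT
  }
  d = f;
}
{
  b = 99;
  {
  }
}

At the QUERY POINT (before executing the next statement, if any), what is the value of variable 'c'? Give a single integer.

Answer: 41

Derivation:
Step 1: enter scope (depth=1)
Step 2: enter scope (depth=2)
Step 3: exit scope (depth=1)
Step 4: declare c=41 at depth 1
Step 5: declare f=(read c)=41 at depth 1
Step 6: enter scope (depth=2)
Visible at query point: c=41 f=41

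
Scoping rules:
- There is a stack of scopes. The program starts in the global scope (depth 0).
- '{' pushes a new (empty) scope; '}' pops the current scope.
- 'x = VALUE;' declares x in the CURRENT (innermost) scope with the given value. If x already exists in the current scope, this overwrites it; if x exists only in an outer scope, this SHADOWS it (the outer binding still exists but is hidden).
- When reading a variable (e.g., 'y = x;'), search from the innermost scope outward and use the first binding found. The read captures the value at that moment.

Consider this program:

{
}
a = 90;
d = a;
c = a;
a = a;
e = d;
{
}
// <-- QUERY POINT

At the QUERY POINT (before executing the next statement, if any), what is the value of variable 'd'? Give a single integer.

Answer: 90

Derivation:
Step 1: enter scope (depth=1)
Step 2: exit scope (depth=0)
Step 3: declare a=90 at depth 0
Step 4: declare d=(read a)=90 at depth 0
Step 5: declare c=(read a)=90 at depth 0
Step 6: declare a=(read a)=90 at depth 0
Step 7: declare e=(read d)=90 at depth 0
Step 8: enter scope (depth=1)
Step 9: exit scope (depth=0)
Visible at query point: a=90 c=90 d=90 e=90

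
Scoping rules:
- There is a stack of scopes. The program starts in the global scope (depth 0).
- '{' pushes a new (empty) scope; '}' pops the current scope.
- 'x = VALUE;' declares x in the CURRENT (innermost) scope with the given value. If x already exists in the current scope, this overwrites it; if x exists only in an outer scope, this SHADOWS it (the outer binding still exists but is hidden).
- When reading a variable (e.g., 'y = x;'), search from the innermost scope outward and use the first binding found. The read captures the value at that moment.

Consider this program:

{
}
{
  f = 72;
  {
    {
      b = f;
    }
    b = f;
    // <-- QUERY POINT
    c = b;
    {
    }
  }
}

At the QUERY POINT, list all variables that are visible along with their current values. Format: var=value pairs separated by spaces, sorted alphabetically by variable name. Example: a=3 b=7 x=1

Answer: b=72 f=72

Derivation:
Step 1: enter scope (depth=1)
Step 2: exit scope (depth=0)
Step 3: enter scope (depth=1)
Step 4: declare f=72 at depth 1
Step 5: enter scope (depth=2)
Step 6: enter scope (depth=3)
Step 7: declare b=(read f)=72 at depth 3
Step 8: exit scope (depth=2)
Step 9: declare b=(read f)=72 at depth 2
Visible at query point: b=72 f=72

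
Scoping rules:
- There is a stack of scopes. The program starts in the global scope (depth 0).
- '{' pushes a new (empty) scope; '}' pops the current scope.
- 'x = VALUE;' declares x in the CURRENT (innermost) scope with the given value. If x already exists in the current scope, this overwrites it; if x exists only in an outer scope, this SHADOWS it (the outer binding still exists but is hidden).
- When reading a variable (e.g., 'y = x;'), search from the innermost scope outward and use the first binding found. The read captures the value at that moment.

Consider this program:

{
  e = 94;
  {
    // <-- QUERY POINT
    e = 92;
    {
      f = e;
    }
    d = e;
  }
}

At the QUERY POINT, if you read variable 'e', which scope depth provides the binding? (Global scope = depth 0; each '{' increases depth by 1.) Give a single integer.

Answer: 1

Derivation:
Step 1: enter scope (depth=1)
Step 2: declare e=94 at depth 1
Step 3: enter scope (depth=2)
Visible at query point: e=94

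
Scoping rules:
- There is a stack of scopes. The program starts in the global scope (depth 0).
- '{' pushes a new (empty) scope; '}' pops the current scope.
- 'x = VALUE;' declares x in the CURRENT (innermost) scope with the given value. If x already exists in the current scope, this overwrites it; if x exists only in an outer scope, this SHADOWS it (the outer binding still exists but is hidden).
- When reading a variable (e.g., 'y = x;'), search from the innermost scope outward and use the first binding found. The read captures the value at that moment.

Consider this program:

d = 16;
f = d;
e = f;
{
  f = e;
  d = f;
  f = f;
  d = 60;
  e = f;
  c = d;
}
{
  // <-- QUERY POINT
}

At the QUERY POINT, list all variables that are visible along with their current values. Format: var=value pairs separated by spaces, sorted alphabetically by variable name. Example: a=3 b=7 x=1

Step 1: declare d=16 at depth 0
Step 2: declare f=(read d)=16 at depth 0
Step 3: declare e=(read f)=16 at depth 0
Step 4: enter scope (depth=1)
Step 5: declare f=(read e)=16 at depth 1
Step 6: declare d=(read f)=16 at depth 1
Step 7: declare f=(read f)=16 at depth 1
Step 8: declare d=60 at depth 1
Step 9: declare e=(read f)=16 at depth 1
Step 10: declare c=(read d)=60 at depth 1
Step 11: exit scope (depth=0)
Step 12: enter scope (depth=1)
Visible at query point: d=16 e=16 f=16

Answer: d=16 e=16 f=16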